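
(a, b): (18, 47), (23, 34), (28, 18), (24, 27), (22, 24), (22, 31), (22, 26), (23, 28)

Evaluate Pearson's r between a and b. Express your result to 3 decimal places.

-0.848

n = 8, Σa = 182, Σb = 235, Σa² = 4194, Σb² = 7415, Σab = 5206
nΣab − ΣaΣb = 41648 − 42770 = -1122
nΣa² − (Σa)² = 33552 − 33124 = 428; nΣb² − (Σb)² = 59320 − 55225 = 4095
r = -1122 / √(428 × 4095) = -1122 / 1323.8807 ≈ -0.848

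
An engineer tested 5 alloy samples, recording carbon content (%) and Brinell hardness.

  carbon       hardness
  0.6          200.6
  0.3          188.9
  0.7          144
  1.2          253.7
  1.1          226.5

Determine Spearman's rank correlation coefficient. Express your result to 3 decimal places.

Rank carbon: 2, 1, 3, 5, 4
Rank hardness: 3, 2, 1, 5, 4
d = rank(carbon) − rank(hardness): -1, -1, 2, 0, 0; Σd² = 6
ρ = 1 − 6Σd² / [n(n²−1)] = 1 − 6×6 / (5×24) = 1 − 36/120 ≈ 0.700

0.700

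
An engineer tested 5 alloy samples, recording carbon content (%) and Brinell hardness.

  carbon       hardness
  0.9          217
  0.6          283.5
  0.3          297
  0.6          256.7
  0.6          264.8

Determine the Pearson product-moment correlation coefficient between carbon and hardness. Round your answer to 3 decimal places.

n = 5, Σx = 3, Σy = 1319, Σx² = 1.98, Σy² = 351684.18, Σxy = 767.4
nΣxy − ΣxΣy = 3837 − 3957 = -120
nΣx² − (Σx)² = 9.9 − 9 = 0.9; nΣy² − (Σy)² = 1758420.9 − 1739761 = 18659.9
r = -120 / √(0.9 × 18659.9) = -120 / 129.5913 ≈ -0.926

-0.926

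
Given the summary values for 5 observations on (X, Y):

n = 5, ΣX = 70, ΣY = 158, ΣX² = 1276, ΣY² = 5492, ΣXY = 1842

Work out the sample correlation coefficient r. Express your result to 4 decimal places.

-0.9625

r = (nΣXY − ΣXΣY) / √[(nΣX² − (ΣX)²)(nΣY² − (ΣY)²)]
Numerator: 5×1842 − 70×158 = -1850
Denominator: √[(6380 − 4900)(27460 − 24964)] = √[1480 × 2496] = 1921.9990
r = -1850 / 1921.9990 ≈ -0.9625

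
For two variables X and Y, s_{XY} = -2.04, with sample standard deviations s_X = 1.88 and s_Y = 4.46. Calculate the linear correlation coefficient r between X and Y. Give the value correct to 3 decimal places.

r = Cov(X,Y) / (s_X · s_Y) = -2.04 / (1.88 × 4.46)
  = -2.04 / 8.3848 ≈ -0.243

-0.243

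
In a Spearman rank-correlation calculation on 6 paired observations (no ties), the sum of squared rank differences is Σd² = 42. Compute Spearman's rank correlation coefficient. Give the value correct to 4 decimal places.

-0.2000

ρ = 1 − 6Σd² / [n(n²−1)] = 1 − 6×42 / (6×35)
  = 1 − 252/210 = 1 − 1.20000 ≈ -0.2000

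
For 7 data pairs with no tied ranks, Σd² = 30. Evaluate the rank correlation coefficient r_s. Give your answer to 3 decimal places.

0.464

ρ = 1 − 6Σd² / [n(n²−1)] = 1 − 6×30 / (7×48)
  = 1 − 180/336 = 1 − 0.5357 ≈ 0.464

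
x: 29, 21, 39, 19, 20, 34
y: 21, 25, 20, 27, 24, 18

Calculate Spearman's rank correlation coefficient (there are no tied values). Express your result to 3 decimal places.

Rank x: 4, 3, 6, 1, 2, 5
Rank y: 3, 5, 2, 6, 4, 1
d = rank(x) − rank(y): 1, -2, 4, -5, -2, 4; Σd² = 66
ρ = 1 − 6Σd² / [n(n²−1)] = 1 − 6×66 / (6×35) = 1 − 396/210 ≈ -0.886

-0.886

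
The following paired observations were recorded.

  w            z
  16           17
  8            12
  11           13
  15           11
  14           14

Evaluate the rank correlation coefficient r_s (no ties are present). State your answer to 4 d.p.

Rank w: 5, 1, 2, 4, 3
Rank z: 5, 2, 3, 1, 4
d = rank(w) − rank(z): 0, -1, -1, 3, -1; Σd² = 12
ρ = 1 − 6Σd² / [n(n²−1)] = 1 − 6×12 / (5×24) = 1 − 72/120 ≈ 0.4000

0.4000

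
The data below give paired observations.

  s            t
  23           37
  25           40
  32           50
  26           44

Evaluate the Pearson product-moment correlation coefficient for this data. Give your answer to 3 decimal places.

0.972

n = 4, Σs = 106, Σt = 171, Σs² = 2854, Σt² = 7405, Σst = 4595
nΣst − ΣsΣt = 18380 − 18126 = 254
nΣs² − (Σs)² = 11416 − 11236 = 180; nΣt² − (Σt)² = 29620 − 29241 = 379
r = 254 / √(180 × 379) = 254 / 261.1896 ≈ 0.972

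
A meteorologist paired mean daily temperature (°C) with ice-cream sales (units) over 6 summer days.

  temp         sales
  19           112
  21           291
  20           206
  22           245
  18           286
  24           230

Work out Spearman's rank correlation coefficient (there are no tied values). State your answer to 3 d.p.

Rank temp: 2, 4, 3, 5, 1, 6
Rank sales: 1, 6, 2, 4, 5, 3
d = rank(temp) − rank(sales): 1, -2, 1, 1, -4, 3; Σd² = 32
ρ = 1 − 6Σd² / [n(n²−1)] = 1 − 6×32 / (6×35) = 1 − 192/210 ≈ 0.086

0.086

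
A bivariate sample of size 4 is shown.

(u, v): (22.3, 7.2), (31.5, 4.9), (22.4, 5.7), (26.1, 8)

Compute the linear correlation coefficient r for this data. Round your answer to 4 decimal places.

-0.4626

n = 4, Σu = 102.3, Σv = 25.8, Σu² = 2672.51, Σv² = 172.34, Σuv = 651.39
nΣuv − ΣuΣv = 2605.56 − 2639.34 = -33.78
nΣu² − (Σu)² = 10690.04 − 10465.29 = 224.75; nΣv² − (Σv)² = 689.36 − 665.64 = 23.72
r = -33.78 / √(224.75 × 23.72) = -33.78 / 73.0142 ≈ -0.4626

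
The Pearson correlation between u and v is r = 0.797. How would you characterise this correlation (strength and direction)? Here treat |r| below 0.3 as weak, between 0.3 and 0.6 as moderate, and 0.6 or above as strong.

r = 0.797 > 0 so the relationship is positive.
|r| = 0.797, which falls in the strong range.

strong positive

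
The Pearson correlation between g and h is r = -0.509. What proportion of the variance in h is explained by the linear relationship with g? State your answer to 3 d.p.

r² = (-0.509)² = 0.259

0.259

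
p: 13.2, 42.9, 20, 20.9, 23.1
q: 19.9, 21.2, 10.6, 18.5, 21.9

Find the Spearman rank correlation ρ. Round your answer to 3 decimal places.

Rank p: 1, 5, 2, 3, 4
Rank q: 3, 4, 1, 2, 5
d = rank(p) − rank(q): -2, 1, 1, 1, -1; Σd² = 8
ρ = 1 − 6Σd² / [n(n²−1)] = 1 − 6×8 / (5×24) = 1 − 48/120 ≈ 0.600

0.600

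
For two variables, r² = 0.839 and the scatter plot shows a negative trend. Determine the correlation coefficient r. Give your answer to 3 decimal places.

-0.916

|r| = √0.839 = 0.916
The association is negative, so r = −0.916.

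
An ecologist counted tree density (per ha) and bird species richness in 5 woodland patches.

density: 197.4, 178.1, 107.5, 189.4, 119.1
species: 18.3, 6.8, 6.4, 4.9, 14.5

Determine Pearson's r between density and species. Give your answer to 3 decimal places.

n = 5, Σx = 791.5, Σy = 50.9, Σx² = 132299.79, Σy² = 656.35, Σxy = 8166.51
nΣxy − ΣxΣy = 40832.55 − 40287.35 = 545.2
nΣx² − (Σx)² = 661498.95 − 626472.25 = 35026.7; nΣy² − (Σy)² = 3281.75 − 2590.81 = 690.94
r = 545.2 / √(35026.7 × 690.94) = 545.2 / 4919.4866 ≈ 0.111

0.111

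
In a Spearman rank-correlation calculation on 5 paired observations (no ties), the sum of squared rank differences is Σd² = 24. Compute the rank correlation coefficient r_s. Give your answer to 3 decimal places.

ρ = 1 − 6Σd² / [n(n²−1)] = 1 − 6×24 / (5×24)
  = 1 − 144/120 = 1 − 1.2000 ≈ -0.200

-0.200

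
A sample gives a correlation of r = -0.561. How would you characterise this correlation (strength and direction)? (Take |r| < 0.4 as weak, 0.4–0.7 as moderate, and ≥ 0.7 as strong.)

moderate negative

r = -0.561 < 0 so the relationship is negative.
|r| = 0.561, which falls in the moderate range.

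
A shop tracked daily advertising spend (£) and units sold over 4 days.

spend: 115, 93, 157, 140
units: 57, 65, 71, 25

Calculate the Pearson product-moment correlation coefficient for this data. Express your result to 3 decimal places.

-0.160

n = 4, Σx = 505, Σy = 218, Σx² = 66123, Σy² = 13140, Σxy = 27247
nΣxy − ΣxΣy = 108988 − 110090 = -1102
nΣx² − (Σx)² = 264492 − 255025 = 9467; nΣy² − (Σy)² = 52560 − 47524 = 5036
r = -1102 / √(9467 × 5036) = -1102 / 6904.7673 ≈ -0.160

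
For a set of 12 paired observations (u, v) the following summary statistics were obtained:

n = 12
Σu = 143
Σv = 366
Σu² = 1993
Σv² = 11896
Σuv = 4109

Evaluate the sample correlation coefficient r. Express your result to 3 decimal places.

r = (nΣuv − ΣuΣv) / √[(nΣu² − (Σu)²)(nΣv² − (Σv)²)]
Numerator: 12×4109 − 143×366 = -3030
Denominator: √[(23916 − 20449)(142752 − 133956)] = √[3467 × 8796] = 5522.2941
r = -3030 / 5522.2941 ≈ -0.549

-0.549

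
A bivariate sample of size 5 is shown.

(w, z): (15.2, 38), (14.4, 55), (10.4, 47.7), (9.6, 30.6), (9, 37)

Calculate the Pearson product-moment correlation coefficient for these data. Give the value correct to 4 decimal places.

0.4624

n = 5, Σw = 58.6, Σz = 208.3, Σw² = 719.72, Σz² = 9049.65, Σwz = 2492.44
nΣwz − ΣwΣz = 12462.2 − 12206.38 = 255.82
nΣw² − (Σw)² = 3598.6 − 3433.96 = 164.64; nΣz² − (Σz)² = 45248.25 − 43388.89 = 1859.36
r = 255.82 / √(164.64 × 1859.36) = 255.82 / 553.2857 ≈ 0.4624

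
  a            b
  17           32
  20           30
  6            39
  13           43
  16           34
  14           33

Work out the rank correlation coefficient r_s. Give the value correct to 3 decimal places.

Rank a: 5, 6, 1, 2, 4, 3
Rank b: 2, 1, 5, 6, 4, 3
d = rank(a) − rank(b): 3, 5, -4, -4, 0, 0; Σd² = 66
ρ = 1 − 6Σd² / [n(n²−1)] = 1 − 6×66 / (6×35) = 1 − 396/210 ≈ -0.886

-0.886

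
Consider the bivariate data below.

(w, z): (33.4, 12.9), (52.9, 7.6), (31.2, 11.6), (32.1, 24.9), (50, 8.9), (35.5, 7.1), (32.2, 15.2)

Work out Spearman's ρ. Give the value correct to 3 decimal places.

-0.679

Rank w: 4, 7, 1, 2, 6, 5, 3
Rank z: 5, 2, 4, 7, 3, 1, 6
d = rank(w) − rank(z): -1, 5, -3, -5, 3, 4, -3; Σd² = 94
ρ = 1 − 6Σd² / [n(n²−1)] = 1 − 6×94 / (7×48) = 1 − 564/336 ≈ -0.679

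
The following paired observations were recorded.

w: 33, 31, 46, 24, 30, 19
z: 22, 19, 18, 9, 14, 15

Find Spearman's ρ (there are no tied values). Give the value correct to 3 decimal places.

0.657

Rank w: 5, 4, 6, 2, 3, 1
Rank z: 6, 5, 4, 1, 2, 3
d = rank(w) − rank(z): -1, -1, 2, 1, 1, -2; Σd² = 12
ρ = 1 − 6Σd² / [n(n²−1)] = 1 − 6×12 / (6×35) = 1 − 72/210 ≈ 0.657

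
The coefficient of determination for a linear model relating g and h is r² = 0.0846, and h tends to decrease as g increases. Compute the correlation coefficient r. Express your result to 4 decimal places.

|r| = √0.0846 = 0.2909
The association is negative, so r = −0.2909.

-0.2909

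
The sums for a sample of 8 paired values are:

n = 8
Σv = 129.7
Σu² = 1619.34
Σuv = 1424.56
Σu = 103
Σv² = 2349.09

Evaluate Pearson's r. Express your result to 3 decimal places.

r = (nΣuv − ΣuΣv) / √[(nΣu² − (Σu)²)(nΣv² − (Σv)²)]
Numerator: 8×1424.56 − 103×129.7 = -1962.62
Denominator: √[(12954.72 − 10609)(18792.72 − 16822.09)] = √[2345.72 × 1970.63] = 2150.0107
r = -1962.62 / 2150.0107 ≈ -0.913

-0.913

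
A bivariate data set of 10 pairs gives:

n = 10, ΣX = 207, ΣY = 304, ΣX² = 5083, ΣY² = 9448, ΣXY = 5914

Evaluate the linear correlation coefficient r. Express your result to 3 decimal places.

-0.933

r = (nΣXY − ΣXΣY) / √[(nΣX² − (ΣX)²)(nΣY² − (ΣY)²)]
Numerator: 10×5914 − 207×304 = -3788
Denominator: √[(50830 − 42849)(94480 − 92416)] = √[7981 × 2064] = 4058.6678
r = -3788 / 4058.6678 ≈ -0.933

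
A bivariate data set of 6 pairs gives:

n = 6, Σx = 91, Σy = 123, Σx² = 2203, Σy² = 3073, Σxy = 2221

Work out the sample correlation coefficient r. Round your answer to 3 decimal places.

0.528

r = (nΣxy − ΣxΣy) / √[(nΣx² − (Σx)²)(nΣy² − (Σy)²)]
Numerator: 6×2221 − 91×123 = 2133
Denominator: √[(13218 − 8281)(18438 − 15129)] = √[4937 × 3309] = 4041.8477
r = 2133 / 4041.8477 ≈ 0.528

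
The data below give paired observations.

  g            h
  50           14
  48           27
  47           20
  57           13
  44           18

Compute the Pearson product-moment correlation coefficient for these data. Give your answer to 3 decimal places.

n = 5, Σg = 246, Σh = 92, Σg² = 12198, Σh² = 1818, Σgh = 4469
nΣgh − ΣgΣh = 22345 − 22632 = -287
nΣg² − (Σg)² = 60990 − 60516 = 474; nΣh² − (Σh)² = 9090 − 8464 = 626
r = -287 / √(474 × 626) = -287 / 544.7238 ≈ -0.527

-0.527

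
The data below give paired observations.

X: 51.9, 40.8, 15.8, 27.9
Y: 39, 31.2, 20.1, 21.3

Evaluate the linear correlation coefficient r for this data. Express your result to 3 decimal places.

n = 4, ΣX = 136.4, ΣY = 111.6, ΣX² = 5386.3, ΣY² = 3352.14, ΣXY = 4208.91
nΣXY − ΣXΣY = 16835.64 − 15222.24 = 1613.4
nΣX² − (ΣX)² = 21545.2 − 18604.96 = 2940.24; nΣY² − (ΣY)² = 13408.56 − 12454.56 = 954
r = 1613.4 / √(2940.24 × 954) = 1613.4 / 1674.8101 ≈ 0.963

0.963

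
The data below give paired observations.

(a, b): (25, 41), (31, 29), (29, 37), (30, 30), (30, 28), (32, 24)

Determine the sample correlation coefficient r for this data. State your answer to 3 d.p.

n = 6, Σa = 177, Σb = 189, Σa² = 5251, Σb² = 6151, Σab = 5505
nΣab − ΣaΣb = 33030 − 33453 = -423
nΣa² − (Σa)² = 31506 − 31329 = 177; nΣb² − (Σb)² = 36906 − 35721 = 1185
r = -423 / √(177 × 1185) = -423 / 457.9793 ≈ -0.924

-0.924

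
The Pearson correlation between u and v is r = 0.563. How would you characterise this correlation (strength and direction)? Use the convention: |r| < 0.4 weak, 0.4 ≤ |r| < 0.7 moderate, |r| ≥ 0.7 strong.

moderate positive

r = 0.563 > 0 so the relationship is positive.
|r| = 0.563, which falls in the moderate range.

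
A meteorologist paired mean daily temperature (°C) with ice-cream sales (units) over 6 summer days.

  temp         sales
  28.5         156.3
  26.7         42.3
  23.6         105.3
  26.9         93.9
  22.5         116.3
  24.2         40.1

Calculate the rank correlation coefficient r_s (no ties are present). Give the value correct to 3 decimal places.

Rank temp: 6, 4, 2, 5, 1, 3
Rank sales: 6, 2, 4, 3, 5, 1
d = rank(temp) − rank(sales): 0, 2, -2, 2, -4, 2; Σd² = 32
ρ = 1 − 6Σd² / [n(n²−1)] = 1 − 6×32 / (6×35) = 1 − 192/210 ≈ 0.086

0.086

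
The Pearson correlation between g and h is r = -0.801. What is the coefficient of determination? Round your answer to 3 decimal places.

r² = (-0.801)² = 0.642

0.642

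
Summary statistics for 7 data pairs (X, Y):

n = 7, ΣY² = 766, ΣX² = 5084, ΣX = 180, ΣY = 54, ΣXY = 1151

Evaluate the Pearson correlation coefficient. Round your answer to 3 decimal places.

r = (nΣXY − ΣXΣY) / √[(nΣX² − (ΣX)²)(nΣY² − (ΣY)²)]
Numerator: 7×1151 − 180×54 = -1663
Denominator: √[(35588 − 32400)(5362 − 2916)] = √[3188 × 2446] = 2792.4627
r = -1663 / 2792.4627 ≈ -0.596

-0.596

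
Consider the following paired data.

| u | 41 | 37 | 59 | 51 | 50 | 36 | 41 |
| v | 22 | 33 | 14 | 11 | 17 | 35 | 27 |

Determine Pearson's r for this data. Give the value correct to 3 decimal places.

n = 7, Σu = 315, Σv = 159, Σu² = 14609, Σv² = 4133, Σuv = 6727
nΣuv − ΣuΣv = 47089 − 50085 = -2996
nΣu² − (Σu)² = 102263 − 99225 = 3038; nΣv² − (Σv)² = 28931 − 25281 = 3650
r = -2996 / √(3038 × 3650) = -2996 / 3329.9700 ≈ -0.900

-0.900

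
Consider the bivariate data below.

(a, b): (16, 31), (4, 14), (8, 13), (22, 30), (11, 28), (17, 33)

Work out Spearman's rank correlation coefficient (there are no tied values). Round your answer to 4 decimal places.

Rank a: 4, 1, 2, 6, 3, 5
Rank b: 5, 2, 1, 4, 3, 6
d = rank(a) − rank(b): -1, -1, 1, 2, 0, -1; Σd² = 8
ρ = 1 − 6Σd² / [n(n²−1)] = 1 − 6×8 / (6×35) = 1 − 48/210 ≈ 0.7714

0.7714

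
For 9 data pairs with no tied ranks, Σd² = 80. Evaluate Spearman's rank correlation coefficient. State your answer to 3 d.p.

ρ = 1 − 6Σd² / [n(n²−1)] = 1 − 6×80 / (9×80)
  = 1 − 480/720 = 1 − 0.6667 ≈ 0.333

0.333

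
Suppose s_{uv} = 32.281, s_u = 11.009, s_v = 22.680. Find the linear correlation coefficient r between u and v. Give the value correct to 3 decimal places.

0.129

r = Cov(u,v) / (s_u · s_v) = 32.281 / (11.009 × 22.680)
  = 32.281 / 249.6841 ≈ 0.129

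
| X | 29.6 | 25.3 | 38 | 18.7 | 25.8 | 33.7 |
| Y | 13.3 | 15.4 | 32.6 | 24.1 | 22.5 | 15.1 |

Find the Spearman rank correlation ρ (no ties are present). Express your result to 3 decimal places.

Rank X: 4, 2, 6, 1, 3, 5
Rank Y: 1, 3, 6, 5, 4, 2
d = rank(X) − rank(Y): 3, -1, 0, -4, -1, 3; Σd² = 36
ρ = 1 − 6Σd² / [n(n²−1)] = 1 − 6×36 / (6×35) = 1 − 216/210 ≈ -0.029

-0.029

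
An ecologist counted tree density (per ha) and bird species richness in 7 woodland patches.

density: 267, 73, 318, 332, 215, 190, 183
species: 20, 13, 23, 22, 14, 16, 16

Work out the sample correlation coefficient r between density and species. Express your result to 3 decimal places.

0.912

n = 7, Σx = 1578, Σy = 124, Σx² = 403780, Σy² = 2290, Σxy = 29885
nΣxy − ΣxΣy = 209195 − 195672 = 13523
nΣx² − (Σx)² = 2826460 − 2490084 = 336376; nΣy² − (Σy)² = 16030 − 15376 = 654
r = 13523 / √(336376 × 654) = 13523 / 14832.0566 ≈ 0.912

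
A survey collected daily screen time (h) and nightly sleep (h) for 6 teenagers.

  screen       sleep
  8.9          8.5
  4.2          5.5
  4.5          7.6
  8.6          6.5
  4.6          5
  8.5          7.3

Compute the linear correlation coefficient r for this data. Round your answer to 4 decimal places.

0.6023

n = 6, Σx = 39.3, Σy = 40.4, Σx² = 284.47, Σy² = 280.8, Σxy = 273.9
nΣxy − ΣxΣy = 1643.4 − 1587.72 = 55.68
nΣx² − (Σx)² = 1706.82 − 1544.49 = 162.33; nΣy² − (Σy)² = 1684.8 − 1632.16 = 52.64
r = 55.68 / √(162.33 × 52.64) = 55.68 / 92.4394 ≈ 0.6023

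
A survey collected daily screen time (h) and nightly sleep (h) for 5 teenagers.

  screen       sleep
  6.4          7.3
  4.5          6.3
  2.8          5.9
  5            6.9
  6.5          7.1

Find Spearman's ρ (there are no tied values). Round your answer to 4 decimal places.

0.9000

Rank screen: 4, 2, 1, 3, 5
Rank sleep: 5, 2, 1, 3, 4
d = rank(screen) − rank(sleep): -1, 0, 0, 0, 1; Σd² = 2
ρ = 1 − 6Σd² / [n(n²−1)] = 1 − 6×2 / (5×24) = 1 − 12/120 ≈ 0.9000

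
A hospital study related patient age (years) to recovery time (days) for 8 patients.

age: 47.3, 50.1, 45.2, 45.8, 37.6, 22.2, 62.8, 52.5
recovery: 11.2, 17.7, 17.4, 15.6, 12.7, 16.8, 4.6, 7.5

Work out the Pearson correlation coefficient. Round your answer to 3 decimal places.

n = 8, Σx = 363.5, Σy = 103.5, Σx² = 17494.67, Σy² = 1505.79, Σxy = 4450.6
nΣxy − ΣxΣy = 35604.8 − 37622.25 = -2017.45
nΣx² − (Σx)² = 139957.36 − 132132.25 = 7825.11; nΣy² − (Σy)² = 12046.32 − 10712.25 = 1334.07
r = -2017.45 / √(7825.11 × 1334.07) = -2017.45 / 3230.9820 ≈ -0.624

-0.624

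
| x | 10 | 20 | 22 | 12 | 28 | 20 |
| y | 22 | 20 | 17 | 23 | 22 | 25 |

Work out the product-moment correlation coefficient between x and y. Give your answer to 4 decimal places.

-0.2415

n = 6, Σx = 112, Σy = 129, Σx² = 2312, Σy² = 2811, Σxy = 2386
nΣxy − ΣxΣy = 14316 − 14448 = -132
nΣx² − (Σx)² = 13872 − 12544 = 1328; nΣy² − (Σy)² = 16866 − 16641 = 225
r = -132 / √(1328 × 225) = -132 / 546.6260 ≈ -0.2415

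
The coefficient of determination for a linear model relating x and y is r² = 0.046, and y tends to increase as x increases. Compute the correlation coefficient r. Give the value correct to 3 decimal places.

0.214

|r| = √0.046 = 0.214
The association is positive, so r = 0.214.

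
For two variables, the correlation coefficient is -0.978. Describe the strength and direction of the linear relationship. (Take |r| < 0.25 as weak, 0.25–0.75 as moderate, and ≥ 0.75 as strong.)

strong negative

r = -0.978 < 0 so the relationship is negative.
|r| = 0.978, which falls in the strong range.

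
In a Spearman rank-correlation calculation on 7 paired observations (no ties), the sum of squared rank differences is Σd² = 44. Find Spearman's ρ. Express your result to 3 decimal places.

0.214

ρ = 1 − 6Σd² / [n(n²−1)] = 1 − 6×44 / (7×48)
  = 1 − 264/336 = 1 − 0.7857 ≈ 0.214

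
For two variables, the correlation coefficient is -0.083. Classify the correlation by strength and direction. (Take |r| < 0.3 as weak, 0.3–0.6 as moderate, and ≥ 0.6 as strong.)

weak negative

r = -0.083 < 0 so the relationship is negative.
|r| = 0.083, which falls in the weak range.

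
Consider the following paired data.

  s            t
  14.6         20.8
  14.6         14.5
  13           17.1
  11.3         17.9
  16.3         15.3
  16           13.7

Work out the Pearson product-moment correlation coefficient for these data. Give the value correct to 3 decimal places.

-0.465

n = 6, Σs = 85.8, Σt = 99.3, Σs² = 1244.7, Σt² = 1677.49, Σst = 1408.54
nΣst − ΣsΣt = 8451.24 − 8519.94 = -68.7
nΣs² − (Σs)² = 7468.2 − 7361.64 = 106.56; nΣt² − (Σt)² = 10064.94 − 9860.49 = 204.45
r = -68.7 / √(106.56 × 204.45) = -68.7 / 147.6015 ≈ -0.465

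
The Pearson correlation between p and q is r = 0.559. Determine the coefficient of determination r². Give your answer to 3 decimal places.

0.312

r² = (0.559)² = 0.312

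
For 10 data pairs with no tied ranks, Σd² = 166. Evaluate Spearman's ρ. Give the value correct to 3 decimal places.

-0.006

ρ = 1 − 6Σd² / [n(n²−1)] = 1 − 6×166 / (10×99)
  = 1 − 996/990 = 1 − 1.0061 ≈ -0.006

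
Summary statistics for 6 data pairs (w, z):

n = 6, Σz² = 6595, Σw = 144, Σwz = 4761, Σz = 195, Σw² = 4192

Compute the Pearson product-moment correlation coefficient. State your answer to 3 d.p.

r = (nΣwz − ΣwΣz) / √[(nΣw² − (Σw)²)(nΣz² − (Σz)²)]
Numerator: 6×4761 − 144×195 = 486
Denominator: √[(25152 − 20736)(39570 − 38025)] = √[4416 × 1545] = 2612.0337
r = 486 / 2612.0337 ≈ 0.186

0.186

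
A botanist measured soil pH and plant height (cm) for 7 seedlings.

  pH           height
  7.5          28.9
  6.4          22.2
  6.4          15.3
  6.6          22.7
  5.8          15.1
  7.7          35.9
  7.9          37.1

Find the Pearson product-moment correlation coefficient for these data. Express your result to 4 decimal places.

0.9548

n = 7, Σx = 48.3, Σy = 177.2, Σx² = 337.07, Σy² = 4970.66, Σxy = 1263.67
nΣxy − ΣxΣy = 8845.69 − 8558.76 = 286.93
nΣx² − (Σx)² = 2359.49 − 2332.89 = 26.6; nΣy² − (Σy)² = 34794.62 − 31399.84 = 3394.78
r = 286.93 / √(26.6 × 3394.78) = 286.93 / 300.5015 ≈ 0.9548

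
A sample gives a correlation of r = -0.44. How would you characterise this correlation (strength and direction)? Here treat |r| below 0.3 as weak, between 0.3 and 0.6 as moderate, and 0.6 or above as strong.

r = -0.44 < 0 so the relationship is negative.
|r| = 0.44, which falls in the moderate range.

moderate negative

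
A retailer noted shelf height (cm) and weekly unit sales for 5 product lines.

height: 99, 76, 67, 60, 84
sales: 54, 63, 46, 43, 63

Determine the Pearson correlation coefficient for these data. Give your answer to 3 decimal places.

n = 5, Σx = 386, Σy = 269, Σx² = 30722, Σy² = 14819, Σxy = 21088
nΣxy − ΣxΣy = 105440 − 103834 = 1606
nΣx² − (Σx)² = 153610 − 148996 = 4614; nΣy² − (Σy)² = 74095 − 72361 = 1734
r = 1606 / √(4614 × 1734) = 1606 / 2828.5466 ≈ 0.568

0.568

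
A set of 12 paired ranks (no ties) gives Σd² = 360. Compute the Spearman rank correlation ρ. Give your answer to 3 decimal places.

ρ = 1 − 6Σd² / [n(n²−1)] = 1 − 6×360 / (12×143)
  = 1 − 2160/1716 = 1 − 1.2587 ≈ -0.259

-0.259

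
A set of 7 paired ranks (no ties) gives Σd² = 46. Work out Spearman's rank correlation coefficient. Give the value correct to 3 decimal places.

0.179

ρ = 1 − 6Σd² / [n(n²−1)] = 1 − 6×46 / (7×48)
  = 1 − 276/336 = 1 − 0.8214 ≈ 0.179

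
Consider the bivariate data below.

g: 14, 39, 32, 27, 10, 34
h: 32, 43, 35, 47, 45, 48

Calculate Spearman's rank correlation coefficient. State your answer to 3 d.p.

0.200

Rank g: 2, 6, 4, 3, 1, 5
Rank h: 1, 3, 2, 5, 4, 6
d = rank(g) − rank(h): 1, 3, 2, -2, -3, -1; Σd² = 28
ρ = 1 − 6Σd² / [n(n²−1)] = 1 − 6×28 / (6×35) = 1 − 168/210 ≈ 0.200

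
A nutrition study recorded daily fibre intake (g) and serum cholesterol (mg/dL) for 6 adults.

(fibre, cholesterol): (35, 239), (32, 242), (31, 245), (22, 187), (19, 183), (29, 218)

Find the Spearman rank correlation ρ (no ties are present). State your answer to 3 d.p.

Rank fibre: 6, 5, 4, 2, 1, 3
Rank cholesterol: 4, 5, 6, 2, 1, 3
d = rank(fibre) − rank(cholesterol): 2, 0, -2, 0, 0, 0; Σd² = 8
ρ = 1 − 6Σd² / [n(n²−1)] = 1 − 6×8 / (6×35) = 1 − 48/210 ≈ 0.771

0.771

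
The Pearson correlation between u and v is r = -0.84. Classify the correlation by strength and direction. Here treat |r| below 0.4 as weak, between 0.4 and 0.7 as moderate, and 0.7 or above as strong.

strong negative

r = -0.84 < 0 so the relationship is negative.
|r| = 0.84, which falls in the strong range.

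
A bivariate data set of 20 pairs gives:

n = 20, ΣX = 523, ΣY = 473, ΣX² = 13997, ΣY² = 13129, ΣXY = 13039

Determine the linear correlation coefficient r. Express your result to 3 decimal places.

r = (nΣXY − ΣXΣY) / √[(nΣX² − (ΣX)²)(nΣY² − (ΣY)²)]
Numerator: 20×13039 − 523×473 = 13401
Denominator: √[(279940 − 273529)(262580 − 223729)] = √[6411 × 38851] = 15782.0709
r = 13401 / 15782.0709 ≈ 0.849

0.849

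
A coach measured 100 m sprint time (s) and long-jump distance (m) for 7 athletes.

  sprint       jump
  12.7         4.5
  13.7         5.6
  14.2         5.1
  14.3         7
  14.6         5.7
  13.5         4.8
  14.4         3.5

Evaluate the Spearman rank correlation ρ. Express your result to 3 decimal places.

0.357

Rank sprint: 1, 3, 4, 5, 7, 2, 6
Rank jump: 2, 5, 4, 7, 6, 3, 1
d = rank(sprint) − rank(jump): -1, -2, 0, -2, 1, -1, 5; Σd² = 36
ρ = 1 − 6Σd² / [n(n²−1)] = 1 − 6×36 / (7×48) = 1 − 216/336 ≈ 0.357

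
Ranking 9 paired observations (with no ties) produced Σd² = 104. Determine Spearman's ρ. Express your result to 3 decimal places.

ρ = 1 − 6Σd² / [n(n²−1)] = 1 − 6×104 / (9×80)
  = 1 − 624/720 = 1 − 0.8667 ≈ 0.133

0.133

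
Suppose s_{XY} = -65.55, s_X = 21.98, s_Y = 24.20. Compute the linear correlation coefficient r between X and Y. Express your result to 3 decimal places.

r = Cov(X,Y) / (s_X · s_Y) = -65.55 / (21.98 × 24.20)
  = -65.55 / 531.9160 ≈ -0.123

-0.123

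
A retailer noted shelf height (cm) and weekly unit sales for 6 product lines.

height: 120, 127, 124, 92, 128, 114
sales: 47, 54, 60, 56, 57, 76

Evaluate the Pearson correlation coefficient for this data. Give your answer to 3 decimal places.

-0.115

n = 6, Σx = 705, Σy = 350, Σx² = 83749, Σy² = 20886, Σxy = 41050
nΣxy − ΣxΣy = 246300 − 246750 = -450
nΣx² − (Σx)² = 502494 − 497025 = 5469; nΣy² − (Σy)² = 125316 − 122500 = 2816
r = -450 / √(5469 × 2816) = -450 / 3924.3731 ≈ -0.115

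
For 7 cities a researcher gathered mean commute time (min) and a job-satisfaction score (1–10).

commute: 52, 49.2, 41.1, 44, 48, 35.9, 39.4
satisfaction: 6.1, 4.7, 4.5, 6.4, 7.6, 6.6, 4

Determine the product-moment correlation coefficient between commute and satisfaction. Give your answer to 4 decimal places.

0.2097

n = 7, Σx = 309.6, Σy = 39.9, Σx² = 13895.02, Σy² = 237.83, Σxy = 1774.33
nΣxy − ΣxΣy = 12420.31 − 12353.04 = 67.27
nΣx² − (Σx)² = 97265.14 − 95852.16 = 1412.98; nΣy² − (Σy)² = 1664.81 − 1592.01 = 72.8
r = 67.27 / √(1412.98 × 72.8) = 67.27 / 320.7257 ≈ 0.2097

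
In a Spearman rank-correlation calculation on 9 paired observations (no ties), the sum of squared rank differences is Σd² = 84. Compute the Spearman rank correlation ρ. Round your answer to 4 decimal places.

0.3000

ρ = 1 − 6Σd² / [n(n²−1)] = 1 − 6×84 / (9×80)
  = 1 − 504/720 = 1 − 0.70000 ≈ 0.3000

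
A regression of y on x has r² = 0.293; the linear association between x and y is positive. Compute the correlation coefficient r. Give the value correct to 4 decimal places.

|r| = √0.293 = 0.5413
The association is positive, so r = 0.5413.

0.5413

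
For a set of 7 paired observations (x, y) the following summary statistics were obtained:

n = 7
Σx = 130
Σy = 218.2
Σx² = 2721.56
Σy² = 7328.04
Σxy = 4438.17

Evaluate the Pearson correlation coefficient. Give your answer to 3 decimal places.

0.959

r = (nΣxy − ΣxΣy) / √[(nΣx² − (Σx)²)(nΣy² − (Σy)²)]
Numerator: 7×4438.17 − 130×218.2 = 2701.19
Denominator: √[(19050.92 − 16900)(51296.28 − 47611.24)] = √[2150.92 × 3685.04] = 2815.3554
r = 2701.19 / 2815.3554 ≈ 0.959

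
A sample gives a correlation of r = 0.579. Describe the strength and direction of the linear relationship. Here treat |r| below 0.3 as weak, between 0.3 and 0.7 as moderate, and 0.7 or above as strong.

moderate positive

r = 0.579 > 0 so the relationship is positive.
|r| = 0.579, which falls in the moderate range.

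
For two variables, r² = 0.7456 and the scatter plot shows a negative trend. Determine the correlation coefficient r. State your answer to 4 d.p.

|r| = √0.7456 = 0.8635
The association is negative, so r = −0.8635.

-0.8635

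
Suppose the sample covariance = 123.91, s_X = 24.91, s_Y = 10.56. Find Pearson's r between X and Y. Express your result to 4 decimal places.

r = Cov(X,Y) / (s_X · s_Y) = 123.91 / (24.91 × 10.56)
  = 123.91 / 263.0496 ≈ 0.4711

0.4711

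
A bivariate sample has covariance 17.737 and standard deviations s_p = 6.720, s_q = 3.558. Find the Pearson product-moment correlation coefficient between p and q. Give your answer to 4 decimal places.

r = Cov(p,q) / (s_p · s_q) = 17.737 / (6.720 × 3.558)
  = 17.737 / 23.9098 ≈ 0.7418

0.7418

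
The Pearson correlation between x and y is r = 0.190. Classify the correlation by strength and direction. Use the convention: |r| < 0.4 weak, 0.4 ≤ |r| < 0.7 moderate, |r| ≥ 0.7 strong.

r = 0.190 > 0 so the relationship is positive.
|r| = 0.190, which falls in the weak range.

weak positive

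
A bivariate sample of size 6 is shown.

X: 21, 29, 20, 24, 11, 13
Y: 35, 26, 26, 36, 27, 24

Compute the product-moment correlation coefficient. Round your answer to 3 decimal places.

n = 6, ΣX = 118, ΣY = 174, ΣX² = 2548, ΣY² = 5178, ΣXY = 3482
nΣXY − ΣXΣY = 20892 − 20532 = 360
nΣX² − (ΣX)² = 15288 − 13924 = 1364; nΣY² − (ΣY)² = 31068 − 30276 = 792
r = 360 / √(1364 × 792) = 360 / 1039.3690 ≈ 0.346

0.346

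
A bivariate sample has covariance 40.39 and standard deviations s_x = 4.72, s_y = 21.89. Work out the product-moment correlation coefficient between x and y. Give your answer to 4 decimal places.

r = Cov(x,y) / (s_x · s_y) = 40.39 / (4.72 × 21.89)
  = 40.39 / 103.3208 ≈ 0.3909

0.3909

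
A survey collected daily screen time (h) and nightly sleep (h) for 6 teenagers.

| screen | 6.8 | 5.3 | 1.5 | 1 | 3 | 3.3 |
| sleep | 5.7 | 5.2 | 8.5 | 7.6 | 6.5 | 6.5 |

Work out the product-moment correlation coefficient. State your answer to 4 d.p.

-0.8685

n = 6, Σx = 20.9, Σy = 40, Σx² = 97.47, Σy² = 274.04, Σxy = 127.62
nΣxy − ΣxΣy = 765.72 − 836 = -70.28
nΣx² − (Σx)² = 584.82 − 436.81 = 148.01; nΣy² − (Σy)² = 1644.24 − 1600 = 44.24
r = -70.28 / √(148.01 × 44.24) = -70.28 / 80.9195 ≈ -0.8685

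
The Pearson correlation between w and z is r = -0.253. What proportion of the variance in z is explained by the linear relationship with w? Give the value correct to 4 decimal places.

r² = (-0.253)² = 0.0640

0.0640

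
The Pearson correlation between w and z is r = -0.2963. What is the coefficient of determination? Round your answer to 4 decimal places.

r² = (-0.2963)² = 0.0878

0.0878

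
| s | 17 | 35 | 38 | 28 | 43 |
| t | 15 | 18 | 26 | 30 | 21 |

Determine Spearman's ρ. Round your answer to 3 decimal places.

Rank s: 1, 3, 4, 2, 5
Rank t: 1, 2, 4, 5, 3
d = rank(s) − rank(t): 0, 1, 0, -3, 2; Σd² = 14
ρ = 1 − 6Σd² / [n(n²−1)] = 1 − 6×14 / (5×24) = 1 − 84/120 ≈ 0.300

0.300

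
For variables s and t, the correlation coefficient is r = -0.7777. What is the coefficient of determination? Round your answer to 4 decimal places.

r² = (-0.7777)² = 0.6048

0.6048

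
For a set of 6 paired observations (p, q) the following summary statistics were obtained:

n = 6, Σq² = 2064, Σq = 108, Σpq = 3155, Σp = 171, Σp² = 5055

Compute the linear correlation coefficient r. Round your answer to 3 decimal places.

r = (nΣpq − ΣpΣq) / √[(nΣp² − (Σp)²)(nΣq² − (Σq)²)]
Numerator: 6×3155 − 171×108 = 462
Denominator: √[(30330 − 29241)(12384 − 11664)] = √[1089 × 720] = 885.4829
r = 462 / 885.4829 ≈ 0.522

0.522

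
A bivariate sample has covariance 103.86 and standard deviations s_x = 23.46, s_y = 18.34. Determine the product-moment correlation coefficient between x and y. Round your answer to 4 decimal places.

0.2414

r = Cov(x,y) / (s_x · s_y) = 103.86 / (23.46 × 18.34)
  = 103.86 / 430.2564 ≈ 0.2414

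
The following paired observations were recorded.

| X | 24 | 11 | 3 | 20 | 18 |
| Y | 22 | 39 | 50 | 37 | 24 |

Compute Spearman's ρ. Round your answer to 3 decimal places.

Rank X: 5, 2, 1, 4, 3
Rank Y: 1, 4, 5, 3, 2
d = rank(X) − rank(Y): 4, -2, -4, 1, 1; Σd² = 38
ρ = 1 − 6Σd² / [n(n²−1)] = 1 − 6×38 / (5×24) = 1 − 228/120 ≈ -0.900

-0.900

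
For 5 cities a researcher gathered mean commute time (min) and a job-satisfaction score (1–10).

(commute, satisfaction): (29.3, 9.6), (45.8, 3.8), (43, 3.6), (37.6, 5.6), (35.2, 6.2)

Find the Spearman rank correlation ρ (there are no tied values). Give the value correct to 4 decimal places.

-0.9000

Rank commute: 1, 5, 4, 3, 2
Rank satisfaction: 5, 2, 1, 3, 4
d = rank(commute) − rank(satisfaction): -4, 3, 3, 0, -2; Σd² = 38
ρ = 1 − 6Σd² / [n(n²−1)] = 1 − 6×38 / (5×24) = 1 − 228/120 ≈ -0.9000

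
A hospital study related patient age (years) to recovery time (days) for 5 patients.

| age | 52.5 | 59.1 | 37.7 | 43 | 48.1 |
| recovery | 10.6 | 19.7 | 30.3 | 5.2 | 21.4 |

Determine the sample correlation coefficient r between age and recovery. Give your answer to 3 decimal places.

-0.236

n = 5, Σx = 240.4, Σy = 87.2, Σx² = 11832.96, Σy² = 1903.54, Σxy = 4116.02
nΣxy − ΣxΣy = 20580.1 − 20962.88 = -382.78
nΣx² − (Σx)² = 59164.8 − 57792.16 = 1372.64; nΣy² − (Σy)² = 9517.7 − 7603.84 = 1913.86
r = -382.78 / √(1372.64 × 1913.86) = -382.78 / 1620.8149 ≈ -0.236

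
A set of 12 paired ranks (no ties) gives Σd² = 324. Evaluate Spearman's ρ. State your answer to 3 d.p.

-0.133

ρ = 1 − 6Σd² / [n(n²−1)] = 1 − 6×324 / (12×143)
  = 1 − 1944/1716 = 1 − 1.1329 ≈ -0.133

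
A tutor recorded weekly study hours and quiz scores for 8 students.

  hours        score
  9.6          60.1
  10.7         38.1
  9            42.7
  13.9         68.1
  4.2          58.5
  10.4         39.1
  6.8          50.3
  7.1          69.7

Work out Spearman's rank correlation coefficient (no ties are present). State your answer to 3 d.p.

-0.190

Rank hours: 5, 7, 4, 8, 1, 6, 2, 3
Rank score: 6, 1, 3, 7, 5, 2, 4, 8
d = rank(hours) − rank(score): -1, 6, 1, 1, -4, 4, -2, -5; Σd² = 100
ρ = 1 − 6Σd² / [n(n²−1)] = 1 − 6×100 / (8×63) = 1 − 600/504 ≈ -0.190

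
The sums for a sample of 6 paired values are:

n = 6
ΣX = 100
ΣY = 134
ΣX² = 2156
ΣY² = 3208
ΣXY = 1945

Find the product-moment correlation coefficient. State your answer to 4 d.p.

-0.8883

r = (nΣXY − ΣXΣY) / √[(nΣX² − (ΣX)²)(nΣY² − (ΣY)²)]
Numerator: 6×1945 − 100×134 = -1730
Denominator: √[(12936 − 10000)(19248 − 17956)] = √[2936 × 1292] = 1947.6427
r = -1730 / 1947.6427 ≈ -0.8883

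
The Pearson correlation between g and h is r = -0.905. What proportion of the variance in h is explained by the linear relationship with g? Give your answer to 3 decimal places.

r² = (-0.905)² = 0.819

0.819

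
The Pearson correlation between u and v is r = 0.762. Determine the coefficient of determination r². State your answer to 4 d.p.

r² = (0.762)² = 0.5806

0.5806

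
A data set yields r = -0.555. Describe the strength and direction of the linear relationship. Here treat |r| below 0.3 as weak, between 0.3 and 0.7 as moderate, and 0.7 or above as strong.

r = -0.555 < 0 so the relationship is negative.
|r| = 0.555, which falls in the moderate range.

moderate negative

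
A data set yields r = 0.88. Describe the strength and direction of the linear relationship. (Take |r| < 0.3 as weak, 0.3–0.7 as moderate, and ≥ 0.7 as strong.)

r = 0.88 > 0 so the relationship is positive.
|r| = 0.88, which falls in the strong range.

strong positive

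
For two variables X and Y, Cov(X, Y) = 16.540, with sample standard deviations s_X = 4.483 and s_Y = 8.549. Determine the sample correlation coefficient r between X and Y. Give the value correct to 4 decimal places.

r = Cov(X,Y) / (s_X · s_Y) = 16.540 / (4.483 × 8.549)
  = 16.540 / 38.3252 ≈ 0.4316

0.4316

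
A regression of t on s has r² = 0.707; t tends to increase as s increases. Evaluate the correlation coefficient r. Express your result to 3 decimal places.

|r| = √0.707 = 0.841
The association is positive, so r = 0.841.

0.841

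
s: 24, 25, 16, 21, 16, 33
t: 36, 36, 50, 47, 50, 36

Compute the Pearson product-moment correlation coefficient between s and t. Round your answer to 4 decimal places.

n = 6, Σs = 135, Σt = 255, Σs² = 3243, Σt² = 11097, Σst = 5539
nΣst − ΣsΣt = 33234 − 34425 = -1191
nΣs² − (Σs)² = 19458 − 18225 = 1233; nΣt² − (Σt)² = 66582 − 65025 = 1557
r = -1191 / √(1233 × 1557) = -1191 / 1385.5616 ≈ -0.8596

-0.8596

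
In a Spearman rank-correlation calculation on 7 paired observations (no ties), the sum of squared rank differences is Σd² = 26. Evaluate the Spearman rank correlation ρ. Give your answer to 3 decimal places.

ρ = 1 − 6Σd² / [n(n²−1)] = 1 − 6×26 / (7×48)
  = 1 − 156/336 = 1 − 0.4643 ≈ 0.536

0.536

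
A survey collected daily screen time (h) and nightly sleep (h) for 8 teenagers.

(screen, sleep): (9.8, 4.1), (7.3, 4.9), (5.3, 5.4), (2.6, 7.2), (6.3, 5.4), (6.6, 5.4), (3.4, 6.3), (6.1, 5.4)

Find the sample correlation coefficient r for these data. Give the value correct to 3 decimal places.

-0.969

n = 8, Σx = 47.4, Σy = 44.1, Σx² = 316.2, Σy² = 248.99, Σxy = 247.31
nΣxy − ΣxΣy = 1978.48 − 2090.34 = -111.86
nΣx² − (Σx)² = 2529.6 − 2246.76 = 282.84; nΣy² − (Σy)² = 1991.92 − 1944.81 = 47.11
r = -111.86 / √(282.84 × 47.11) = -111.86 / 115.4322 ≈ -0.969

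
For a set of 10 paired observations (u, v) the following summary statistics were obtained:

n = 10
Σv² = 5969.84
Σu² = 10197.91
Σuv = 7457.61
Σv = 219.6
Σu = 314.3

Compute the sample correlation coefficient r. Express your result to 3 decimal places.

0.918

r = (nΣuv − ΣuΣv) / √[(nΣu² − (Σu)²)(nΣv² − (Σv)²)]
Numerator: 10×7457.61 − 314.3×219.6 = 5555.82
Denominator: √[(101979.1 − 98784.49)(59698.4 − 48224.16)] = √[3194.61 × 11474.24] = 6054.3969
r = 5555.82 / 6054.3969 ≈ 0.918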